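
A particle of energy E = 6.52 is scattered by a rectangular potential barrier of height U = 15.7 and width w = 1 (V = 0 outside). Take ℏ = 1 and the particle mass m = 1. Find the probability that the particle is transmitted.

T = 0.000737

E < U: inside the barrier ψ ∝ e^{±κx} with κ = √(2m(U − E))/ℏ = 4.285.
κw = 4.285, sinh(κw) = 36.29.
The exact tunnelling result is T⁻¹ = 1 + U² sinh²(κw) / [4E(U − E)] = 1357, so T = 0.000737.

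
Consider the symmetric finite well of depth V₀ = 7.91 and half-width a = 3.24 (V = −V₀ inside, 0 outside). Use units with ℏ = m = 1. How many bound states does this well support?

N = 9

Define the well-strength parameter z₀ = (a/ℏ)√(2mV₀) = 3.24 × √(2·1·7.91) = 12.89.
The even/odd transcendental equations gain one root per π/2 in z₀, giving N = 1 + ⌊2z₀/π⌋ = 1 + ⌊8.204⌋ = 9.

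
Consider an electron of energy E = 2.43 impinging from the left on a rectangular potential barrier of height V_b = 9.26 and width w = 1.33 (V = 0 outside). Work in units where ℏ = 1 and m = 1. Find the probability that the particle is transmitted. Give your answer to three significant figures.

T = 0.000166

E < V_b: inside the barrier ψ ∝ e^{±κx} with κ = √(2m(V_b − E))/ℏ = 3.696.
κw = 4.916, sinh(κw) = 68.20.
The exact tunnelling result is T⁻¹ = 1 + V_b² sinh²(κw) / [4E(V_b − E)] = 6008, so T = 0.000166.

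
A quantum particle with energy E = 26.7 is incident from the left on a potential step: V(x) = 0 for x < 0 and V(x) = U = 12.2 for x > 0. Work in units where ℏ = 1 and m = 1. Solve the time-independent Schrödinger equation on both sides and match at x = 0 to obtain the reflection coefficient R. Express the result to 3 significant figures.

R = 0.0229

The wavenumbers are k₁ = √(2mE)/ℏ = 7.308 on the left and k₂ = √(2m(E − U))/ℏ = 5.385 on the right.
Matching ψ and ψ′ at x = 0 gives r = (k₁ − k₂)/(k₁ + k₂), so R = r² = 0.02294 and T = 1 − R = 0.9771.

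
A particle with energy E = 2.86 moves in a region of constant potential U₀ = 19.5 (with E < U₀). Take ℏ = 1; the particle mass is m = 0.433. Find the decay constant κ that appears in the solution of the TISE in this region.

κ = 3.80

Since E < U₀ the TISE in this region is ψ'' = κ²ψ with κ = √(2m(U₀ − E))/ℏ.
κ = √(2 × 0.433 × 16.64) = 3.796.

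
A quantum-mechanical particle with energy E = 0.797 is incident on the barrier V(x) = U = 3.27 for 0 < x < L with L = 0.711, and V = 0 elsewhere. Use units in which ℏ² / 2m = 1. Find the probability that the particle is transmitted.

E < U: inside the barrier ψ ∝ e^{±κx} with κ = √(2m(U − E))/ℏ = 1.573.
κL = 1.118, sinh(κL) = 1.366.
The exact tunnelling result is T⁻¹ = 1 + U² sinh²(κL) / [4E(U − E)] = 3.531, so T = 0.283.

T = 0.283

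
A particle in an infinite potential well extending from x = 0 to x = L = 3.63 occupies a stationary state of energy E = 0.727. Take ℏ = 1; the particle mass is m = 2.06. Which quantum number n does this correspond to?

n = 2

From E_n = n²π²ℏ²/(2mL²) invert to n = √(2mL²E)/(πℏ).
n = (3.63/π) × √(2 × 2.06 × 0.727) = 2.000 → n = 2.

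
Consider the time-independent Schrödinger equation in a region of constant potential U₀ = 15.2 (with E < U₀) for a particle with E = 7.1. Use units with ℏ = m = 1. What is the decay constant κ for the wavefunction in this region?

Since E < U₀ the TISE in this region is ψ'' = κ²ψ with κ = √(2m(U₀ − E))/ℏ.
κ = √(2 × 1 × 8.1) = 4.025.

κ = 4.02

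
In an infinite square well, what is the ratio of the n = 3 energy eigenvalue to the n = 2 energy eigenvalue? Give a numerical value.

2.25

Since E_n ∝ n², the ratio is (3/2)² = 2.25.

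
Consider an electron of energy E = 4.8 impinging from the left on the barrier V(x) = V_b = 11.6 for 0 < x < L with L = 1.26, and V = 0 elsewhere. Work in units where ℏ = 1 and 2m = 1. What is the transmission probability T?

T = 0.00542

E < V_b: inside the barrier ψ ∝ e^{±κx} with κ = √(2m(V_b − E))/ℏ = 2.608.
κL = 3.286, sinh(κL) = 13.34.
Matching ψ, ψ′ at both faces gives T = [1 + V_b² sinh²(κL) / (4E(V_b − E))]⁻¹ = 1/184.5 = 0.00542.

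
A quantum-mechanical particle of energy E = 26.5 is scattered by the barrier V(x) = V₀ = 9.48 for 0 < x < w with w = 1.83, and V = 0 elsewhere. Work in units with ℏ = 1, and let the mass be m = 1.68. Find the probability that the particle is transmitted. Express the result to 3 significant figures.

T = 0.956

E > V₀: inside the barrier k₂ = √(2m(E − V₀))/ℏ = 7.562, k₂w = 13.84.
T = [1 + V₀² sin²(k₂w) / (4E(E − V₀))]⁻¹ = 1/1.046 = 0.956.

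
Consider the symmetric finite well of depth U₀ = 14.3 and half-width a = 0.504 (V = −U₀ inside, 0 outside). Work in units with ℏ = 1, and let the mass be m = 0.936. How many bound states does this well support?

Define the well-strength parameter z₀ = (a/ℏ)√(2mU₀) = 0.504 × √(2·0.936·14.3) = 2.608.
The even/odd transcendental equations gain one root per π/2 in z₀, giving N = 1 + ⌊2z₀/π⌋ = 1 + ⌊1.660⌋ = 2.

N = 2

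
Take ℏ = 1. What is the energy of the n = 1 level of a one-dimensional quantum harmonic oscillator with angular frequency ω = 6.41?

E = 9.62

The oscillator eigenvalues are E_n = ℏω(n + ½), so E_1 = 6.41 × 1.5 = 9.615.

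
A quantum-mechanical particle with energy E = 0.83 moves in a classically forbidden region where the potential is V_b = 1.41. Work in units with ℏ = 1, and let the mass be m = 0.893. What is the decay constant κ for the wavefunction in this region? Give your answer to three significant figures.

Since E < V_b the TISE in this region is ψ'' = κ²ψ with κ = √(2m(V_b − E))/ℏ.
κ = √(2 × 0.893 × 0.58) = 1.018.

κ = 1.02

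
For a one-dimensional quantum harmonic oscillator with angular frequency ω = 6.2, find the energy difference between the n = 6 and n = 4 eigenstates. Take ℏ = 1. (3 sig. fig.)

E_n = ℏω(n + ½), so ΔE = (6 − 4) ℏω = 2 × 6.2 = 12.40.

ΔE = 12.4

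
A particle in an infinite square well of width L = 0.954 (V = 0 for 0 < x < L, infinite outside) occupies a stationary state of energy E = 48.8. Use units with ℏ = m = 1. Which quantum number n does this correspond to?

From E_n = n²π²ℏ²/(2mL²) invert to n = √(2mL²E)/(πℏ).
n = (0.954/π) × √(2 × 1 × 48.8) = 3.000 → n = 3.

n = 3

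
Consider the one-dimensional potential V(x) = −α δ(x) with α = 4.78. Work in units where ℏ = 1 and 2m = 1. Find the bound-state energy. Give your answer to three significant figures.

E = -5.71

For x ≠ 0 the bound state is ψ ∝ e^{−κ|x|}; integrating the TISE across the delta gives the cusp condition 2κ = 2mα/ℏ², so κ = 2.390.
Then E = −ℏ²κ²/(2m) = −mα²/(2ℏ²) = -5.712.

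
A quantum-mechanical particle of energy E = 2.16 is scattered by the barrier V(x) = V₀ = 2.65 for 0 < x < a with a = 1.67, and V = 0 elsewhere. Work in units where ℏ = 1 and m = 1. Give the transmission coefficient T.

T = 0.0869

E < V₀: inside the barrier ψ ∝ e^{±κx} with κ = √(2m(V₀ − E))/ℏ = 0.9899.
κa = 1.653, sinh(κa) = 2.516.
Matching ψ, ψ′ at both faces gives T = [1 + V₀² sinh²(κa) / (4E(V₀ − E))]⁻¹ = 1/11.50 = 0.0869.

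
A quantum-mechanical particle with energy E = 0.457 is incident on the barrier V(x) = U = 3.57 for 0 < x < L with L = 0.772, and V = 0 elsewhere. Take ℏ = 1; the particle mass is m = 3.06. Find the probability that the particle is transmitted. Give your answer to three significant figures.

Since E < U the interior solution is evanescent with decay constant κ = √(2m(U − E))/ℏ = 4.365.
κL = 3.370, sinh(κL) = 14.52.
Matching ψ, ψ′ at both faces gives T = [1 + U² sinh²(κL) / (4E(U − E))]⁻¹ = 1/473.0 = 0.00211.

T = 0.00211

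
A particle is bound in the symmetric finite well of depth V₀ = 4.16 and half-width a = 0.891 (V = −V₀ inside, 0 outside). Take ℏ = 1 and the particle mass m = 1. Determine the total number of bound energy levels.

N = 2

The dimensionless depth is z₀ = a√(2mV₀)/ℏ = 0.891 × √(8.320) = 2.570.
A new bound state (alternating even/odd) appears each time z₀ passes a multiple of π/2, so N = ⌊2z₀/π⌋ + 1 = ⌊1.636⌋ + 1 = 2.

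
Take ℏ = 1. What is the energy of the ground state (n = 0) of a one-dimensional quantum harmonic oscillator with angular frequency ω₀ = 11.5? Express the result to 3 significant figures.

Using E_n = (n + ½)ℏω₀: E_0 = 0.5 × 11.5 = 5.750.

E = 5.75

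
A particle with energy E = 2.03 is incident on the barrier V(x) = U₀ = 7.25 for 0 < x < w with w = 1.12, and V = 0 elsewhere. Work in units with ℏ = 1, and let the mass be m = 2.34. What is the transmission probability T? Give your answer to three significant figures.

Since E < U₀ the interior solution is evanescent with decay constant κ = √(2m(U₀ − E))/ℏ = 4.943.
κw = 5.536, sinh(κw) = 126.8.
The exact tunnelling result is T⁻¹ = 1 + U₀² sinh²(κw) / [4E(U₀ − E)] = 19940, so T = 0.0000502.

T = 0.0000502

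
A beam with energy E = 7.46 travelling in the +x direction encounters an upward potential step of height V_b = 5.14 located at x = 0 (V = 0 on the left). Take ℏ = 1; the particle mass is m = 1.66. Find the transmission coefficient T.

On each side the TISE gives plane waves with k = √(2m(E − V))/ℏ: k₁ = √(2·1.66·7.46) = 4.977, k₂ = √(2·1.66·2.32) = 2.775.
Continuity of ψ and ψ′ at the step yields the reflection amplitude r = (k₁ − k₂)/(k₁ + k₂) = 0.2840; thus R = |r|² = 0.08064, T = 0.9194.

T = 0.919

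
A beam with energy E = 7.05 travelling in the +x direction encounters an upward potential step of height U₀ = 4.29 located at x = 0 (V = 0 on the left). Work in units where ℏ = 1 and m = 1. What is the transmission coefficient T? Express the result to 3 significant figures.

T = 0.947

The wavenumbers are k₁ = √(2mE)/ℏ = 3.755 on the left and k₂ = √(2m(E − U₀))/ℏ = 2.349 on the right.
Continuity of ψ and ψ′ at the step yields the reflection amplitude r = (k₁ − k₂)/(k₁ + k₂) = 0.2302; thus R = |r|² = 0.05301, T = 0.9470.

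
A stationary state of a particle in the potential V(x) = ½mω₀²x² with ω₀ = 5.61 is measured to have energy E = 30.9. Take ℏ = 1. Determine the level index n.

E_n = ℏω₀(n + ½) ⇒ n = E/(ℏω₀) − ½ = 30.9/5.61 − 0.5 = 5.008 → n = 5.

n = 5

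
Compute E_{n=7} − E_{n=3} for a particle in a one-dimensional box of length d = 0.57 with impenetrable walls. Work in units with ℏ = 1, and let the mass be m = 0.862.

E_n = n²π²ℏ²/(2md²), so ΔE = (7² − 3²) π²ℏ²/(2md²).
ΔE = 40 × π² / (2 × 0.862 × 0.57²) = 704.8.

ΔE = 705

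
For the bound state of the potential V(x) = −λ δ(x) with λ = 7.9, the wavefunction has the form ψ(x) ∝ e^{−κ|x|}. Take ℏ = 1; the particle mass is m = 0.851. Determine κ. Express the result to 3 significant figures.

Integrate −(ℏ²/2m)ψ'' − λδ(x)ψ = Eψ from −ε to +ε: the ψ'' term gives ψ'(0⁺) − ψ'(0⁻) and the δ term gives −(2mλ/ℏ²)ψ(0).
With ψ ∝ e^{−κ|x|} this yields −2κ = −2mλ/ℏ², so κ = mλ/ℏ² = 6.723.

κ = 6.72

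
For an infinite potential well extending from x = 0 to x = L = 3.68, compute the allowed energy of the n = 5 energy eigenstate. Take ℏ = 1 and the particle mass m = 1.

Requiring ψ(0) = ψ(L) = 0 quantises k = nπ/L, hence E_n = ℏ²k²/2m = n²π²ℏ²/(2mL²).
E_5 = 5² × π² / (2 × 1 × 3.68²) = 9.110.

E = 9.11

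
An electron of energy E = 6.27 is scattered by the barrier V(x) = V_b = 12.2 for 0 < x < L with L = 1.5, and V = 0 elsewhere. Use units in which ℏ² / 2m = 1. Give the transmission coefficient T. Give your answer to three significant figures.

E < V_b: inside the barrier ψ ∝ e^{±κx} with κ = √(2m(V_b − E))/ℏ = 2.435.
κL = 3.653, sinh(κL) = 19.28.
The exact tunnelling result is T⁻¹ = 1 + V_b² sinh²(κL) / [4E(V_b − E)] = 372.9, so T = 0.00268.

T = 0.00268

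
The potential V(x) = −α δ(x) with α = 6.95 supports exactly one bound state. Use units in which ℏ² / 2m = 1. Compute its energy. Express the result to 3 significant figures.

E = -12.1

For x ≠ 0 the bound state is ψ ∝ e^{−κ|x|}; integrating the TISE across the delta gives the cusp condition 2κ = 2mα/ℏ², so κ = 3.475.
Then E = −ℏ²κ²/(2m) = −mα²/(2ℏ²) = -12.08.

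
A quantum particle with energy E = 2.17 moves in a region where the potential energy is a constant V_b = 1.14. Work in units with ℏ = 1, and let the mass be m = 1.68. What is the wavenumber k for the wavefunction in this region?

k = 1.86

With E > V_b the solution is oscillatory, ψ ∝ e^{±ikx} with k = √(2m(E − V_b))/ℏ.
k = √(2 × 1.68 × 1.03) = 1.860.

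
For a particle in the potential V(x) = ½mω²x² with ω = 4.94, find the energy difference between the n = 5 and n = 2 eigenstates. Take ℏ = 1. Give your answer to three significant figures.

ΔE = 14.8

E_n = ℏω(n + ½), so ΔE = (5 − 2) ℏω = 3 × 4.94 = 14.82.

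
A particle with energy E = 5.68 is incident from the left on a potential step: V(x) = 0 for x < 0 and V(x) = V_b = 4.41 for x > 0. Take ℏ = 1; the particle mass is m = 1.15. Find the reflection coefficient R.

R = 0.128

On each side the TISE gives plane waves with k = √(2m(E − V))/ℏ: k₁ = √(2·1.15·5.68) = 3.614, k₂ = √(2·1.15·1.27) = 1.709.
Continuity of ψ and ψ′ at the step yields the reflection amplitude r = (k₁ − k₂)/(k₁ + k₂) = 0.3579; thus R = |r|² = 0.1281, T = 0.8719.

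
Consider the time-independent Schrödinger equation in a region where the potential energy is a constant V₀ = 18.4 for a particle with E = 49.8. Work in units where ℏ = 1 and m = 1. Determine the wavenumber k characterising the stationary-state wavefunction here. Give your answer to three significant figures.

k = 7.92

With E > V₀ the solution is oscillatory, ψ ∝ e^{±ikx} with k = √(2m(E − V₀))/ℏ.
k = √(2 × 1 × 31.4) = 7.925.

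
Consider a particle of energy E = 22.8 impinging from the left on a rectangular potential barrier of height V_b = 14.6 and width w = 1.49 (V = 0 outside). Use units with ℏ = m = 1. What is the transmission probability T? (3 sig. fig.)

T = 0.983

E > V_b: inside the barrier k₂ = √(2m(E − V_b))/ℏ = 4.050, k₂w = 6.034.
T = [1 + V_b² sin²(k₂w) / (4E(E − V_b))]⁻¹ = 1/1.017 = 0.983.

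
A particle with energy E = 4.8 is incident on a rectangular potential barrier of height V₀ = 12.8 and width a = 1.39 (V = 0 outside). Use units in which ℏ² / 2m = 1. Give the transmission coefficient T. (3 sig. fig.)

T = 0.00144

E < V₀: inside the barrier ψ ∝ e^{±κx} with κ = √(2m(V₀ − E))/ℏ = 2.828.
κa = 3.932, sinh(κa) = 25.48.
Matching ψ, ψ′ at both faces gives T = [1 + V₀² sinh²(κa) / (4E(V₀ − E))]⁻¹ = 1/693.6 = 0.00144.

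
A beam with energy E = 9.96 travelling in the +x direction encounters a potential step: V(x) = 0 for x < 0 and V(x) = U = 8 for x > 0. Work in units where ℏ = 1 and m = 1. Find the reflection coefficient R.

R = 0.149

The wavenumbers are k₁ = √(2mE)/ℏ = 4.463 on the left and k₂ = √(2m(E − U))/ℏ = 1.980 on the right.
Matching ψ and ψ′ at x = 0 gives r = (k₁ − k₂)/(k₁ + k₂), so R = r² = 0.1485 and T = 1 − R = 0.8515.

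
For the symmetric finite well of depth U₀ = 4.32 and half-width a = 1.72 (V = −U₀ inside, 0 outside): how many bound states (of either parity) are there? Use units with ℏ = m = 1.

N = 4

The dimensionless depth is z₀ = a√(2mU₀)/ℏ = 1.72 × √(8.640) = 5.056.
A new bound state (alternating even/odd) appears each time z₀ passes a multiple of π/2, so N = ⌊2z₀/π⌋ + 1 = ⌊3.219⌋ + 1 = 4.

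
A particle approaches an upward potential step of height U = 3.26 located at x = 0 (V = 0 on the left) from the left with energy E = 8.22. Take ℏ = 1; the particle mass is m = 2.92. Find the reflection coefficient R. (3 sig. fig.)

R = 0.0158

The wavenumbers are k₁ = √(2mE)/ℏ = 6.929 on the left and k₂ = √(2m(E − U))/ℏ = 5.382 on the right.
Matching ψ and ψ′ at x = 0 gives r = (k₁ − k₂)/(k₁ + k₂), so R = r² = 0.01578 and T = 1 − R = 0.9842.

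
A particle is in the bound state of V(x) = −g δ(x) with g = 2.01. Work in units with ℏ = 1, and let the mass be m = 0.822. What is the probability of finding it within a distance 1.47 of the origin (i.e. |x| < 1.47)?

P = 0.992

The normalised bound state is ψ = √κ e^{−κ|x|} with κ = mg/ℏ² = 1.652.
P(|x| < d) = ∫_{−d}^{d} κ e^{−2κ|x|} dx = 1 − e^{−2κd} = 1 − e^{−4.858} = 0.9922.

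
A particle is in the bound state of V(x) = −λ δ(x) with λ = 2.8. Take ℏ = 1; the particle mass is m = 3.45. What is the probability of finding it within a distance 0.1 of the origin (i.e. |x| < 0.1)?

The normalised bound state is ψ = √κ e^{−κ|x|} with κ = mλ/ℏ² = 9.660.
P(|x| < d) = ∫_{−d}^{d} κ e^{−2κ|x|} dx = 1 − e^{−2κd} = 1 − e^{−1.932} = 0.8551.

P = 0.855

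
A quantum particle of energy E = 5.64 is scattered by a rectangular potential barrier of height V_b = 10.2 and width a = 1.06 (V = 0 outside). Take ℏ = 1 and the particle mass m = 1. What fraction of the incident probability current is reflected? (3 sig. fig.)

R = 0.993

E < V_b: inside the barrier ψ ∝ e^{±κx} with κ = √(2m(V_b − E))/ℏ = 3.020.
κa = 3.201, sinh(κa) = 12.26.
The exact tunnelling result is T⁻¹ = 1 + V_b² sinh²(κa) / [4E(V_b − E)] = 153.0, so T = 0.00654.
R = 1 − T = 0.993.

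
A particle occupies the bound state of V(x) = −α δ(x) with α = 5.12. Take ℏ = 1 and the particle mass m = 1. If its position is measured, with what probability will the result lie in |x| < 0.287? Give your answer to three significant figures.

P = 0.947

The normalised bound state is ψ = √κ e^{−κ|x|} with κ = mα/ℏ² = 5.120.
P(|x| < d) = ∫_{−d}^{d} κ e^{−2κ|x|} dx = 1 − e^{−2κd} = 1 − e^{−2.939} = 0.9471.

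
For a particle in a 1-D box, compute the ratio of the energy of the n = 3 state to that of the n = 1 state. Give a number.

9

E_n = n²π²ℏ²/(2mL²) so the ratio is n₂²/n₁² = 9/1 = 9.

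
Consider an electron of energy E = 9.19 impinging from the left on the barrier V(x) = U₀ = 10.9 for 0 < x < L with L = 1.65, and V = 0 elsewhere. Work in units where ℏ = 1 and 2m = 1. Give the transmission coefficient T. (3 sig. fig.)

T = 0.0282

Since E < U₀ the interior solution is evanescent with decay constant κ = √(2m(U₀ − E))/ℏ = 1.308.
κL = 2.158, sinh(κL) = 4.268.
Matching ψ, ψ′ at both faces gives T = [1 + U₀² sinh²(κL) / (4E(U₀ − E))]⁻¹ = 1/35.42 = 0.0282.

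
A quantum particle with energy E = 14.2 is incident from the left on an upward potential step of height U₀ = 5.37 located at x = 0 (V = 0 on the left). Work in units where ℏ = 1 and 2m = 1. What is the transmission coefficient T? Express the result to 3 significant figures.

The wavenumbers are k₁ = √(2mE)/ℏ = 3.768 on the left and k₂ = √(2m(E − U₀))/ℏ = 2.972 on the right.
Matching ψ and ψ′ at x = 0 gives r = (k₁ − k₂)/(k₁ + k₂), so R = r² = 0.01398 and T = 1 − R = 0.9860.

T = 0.986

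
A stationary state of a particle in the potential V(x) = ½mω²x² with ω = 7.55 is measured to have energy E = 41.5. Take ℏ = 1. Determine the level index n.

Invert E_n = (n + ½)ℏω: n = E/ℏω − ½ = 4.997, so n = 5.

n = 5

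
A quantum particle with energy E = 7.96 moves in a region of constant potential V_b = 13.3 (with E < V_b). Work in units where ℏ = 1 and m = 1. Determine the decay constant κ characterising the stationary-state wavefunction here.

Since E < V_b the TISE in this region is ψ'' = κ²ψ with κ = √(2m(V_b − E))/ℏ.
κ = √(2 × 1 × 5.34) = 3.268.

κ = 3.27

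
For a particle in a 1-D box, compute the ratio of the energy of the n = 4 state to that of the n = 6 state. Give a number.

Since E_n ∝ n², the ratio is (4/6)² = 0.444444.

0.444444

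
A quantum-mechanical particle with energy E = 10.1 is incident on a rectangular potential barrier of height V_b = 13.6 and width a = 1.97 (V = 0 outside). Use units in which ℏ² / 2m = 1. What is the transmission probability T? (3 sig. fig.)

T = 0.00192

Since E < V_b the interior solution is evanescent with decay constant κ = √(2m(V_b − E))/ℏ = 1.871.
κa = 3.686, sinh(κa) = 19.92.
Matching ψ, ψ′ at both faces gives T = [1 + V_b² sinh²(κa) / (4E(V_b − E))]⁻¹ = 1/520.1 = 0.00192.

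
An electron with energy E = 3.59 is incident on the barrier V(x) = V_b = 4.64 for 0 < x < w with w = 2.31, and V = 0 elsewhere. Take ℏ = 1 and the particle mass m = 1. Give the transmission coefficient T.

T = 0.00346

Since E < V_b the interior solution is evanescent with decay constant κ = √(2m(V_b − E))/ℏ = 1.449.
κw = 3.348, sinh(κw) = 14.20.
The exact tunnelling result is T⁻¹ = 1 + V_b² sinh²(κw) / [4E(V_b − E)] = 288.8, so T = 0.00346.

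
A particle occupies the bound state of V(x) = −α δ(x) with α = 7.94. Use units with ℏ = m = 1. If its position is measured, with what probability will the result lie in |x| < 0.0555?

The normalised bound state is ψ = √κ e^{−κ|x|} with κ = mα/ℏ² = 7.940.
P(|x| < d) = ∫_{−d}^{d} κ e^{−2κ|x|} dx = 1 − e^{−2κd} = 1 − e^{−0.8813} = 0.5858.

P = 0.586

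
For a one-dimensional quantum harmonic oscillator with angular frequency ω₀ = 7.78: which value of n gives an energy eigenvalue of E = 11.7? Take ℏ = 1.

n = 1

E_n = ℏω₀(n + ½) ⇒ n = E/(ℏω₀) − ½ = 11.7/7.78 − 0.5 = 1.004 → n = 1.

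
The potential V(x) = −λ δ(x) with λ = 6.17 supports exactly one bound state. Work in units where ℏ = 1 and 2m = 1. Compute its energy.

The bound state is ψ(x) = √κ e^{−κ|x|}. The derivative jump ψ'(0⁺) − ψ'(0⁻) = −(2mλ/ℏ²)ψ(0) fixes κ = mλ/ℏ² = 3.085.
Then E = −ℏ²κ²/(2m) = −mλ²/(2ℏ²) = -9.517.

E = -9.52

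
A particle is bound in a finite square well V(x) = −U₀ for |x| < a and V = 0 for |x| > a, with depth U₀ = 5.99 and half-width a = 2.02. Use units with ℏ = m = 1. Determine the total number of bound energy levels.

Define the well-strength parameter z₀ = (a/ℏ)√(2mU₀) = 2.02 × √(2·1·5.99) = 6.992.
The even/odd transcendental equations gain one root per π/2 in z₀, giving N = 1 + ⌊2z₀/π⌋ = 1 + ⌊4.451⌋ = 5.

N = 5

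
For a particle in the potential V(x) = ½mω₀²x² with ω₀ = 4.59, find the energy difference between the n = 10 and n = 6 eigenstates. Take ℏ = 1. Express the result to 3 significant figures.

ΔE = 18.4

E_n = ℏω₀(n + ½), so ΔE = (10 − 6) ℏω₀ = 4 × 4.59 = 18.36.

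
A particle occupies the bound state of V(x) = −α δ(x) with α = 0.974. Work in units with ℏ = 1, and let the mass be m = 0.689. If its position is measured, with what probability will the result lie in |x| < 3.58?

P = 0.992

The normalised bound state is ψ = √κ e^{−κ|x|} with κ = mα/ℏ² = 0.6711.
P(|x| < d) = ∫_{−d}^{d} κ e^{−2κ|x|} dx = 1 − e^{−2κd} = 1 − e^{−4.805} = 0.9918.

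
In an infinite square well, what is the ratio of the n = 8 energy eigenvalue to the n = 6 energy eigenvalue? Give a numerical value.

Since E_n ∝ n², the ratio is (8/6)² = 1.77778.

1.77778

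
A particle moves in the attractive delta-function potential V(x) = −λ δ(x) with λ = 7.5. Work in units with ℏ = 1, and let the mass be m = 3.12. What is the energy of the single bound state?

E = -87.8

For x ≠ 0 the bound state is ψ ∝ e^{−κ|x|}; integrating the TISE across the delta gives the cusp condition 2κ = 2mλ/ℏ², so κ = 23.40.
Then E = −ℏ²κ²/(2m) = −mλ²/(2ℏ²) = -87.75.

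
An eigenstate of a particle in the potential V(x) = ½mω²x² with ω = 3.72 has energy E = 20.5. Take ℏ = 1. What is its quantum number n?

E_n = ℏω(n + ½) ⇒ n = E/(ℏω) − ½ = 20.5/3.72 − 0.5 = 5.011 → n = 5.

n = 5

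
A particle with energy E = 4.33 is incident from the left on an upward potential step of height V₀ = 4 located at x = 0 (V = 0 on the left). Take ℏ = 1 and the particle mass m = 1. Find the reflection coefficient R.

On each side the TISE gives plane waves with k = √(2m(E − V))/ℏ: k₁ = √(2·1·4.33) = 2.943, k₂ = √(2·1·0.33) = 0.8124.
Continuity of ψ and ψ′ at the step yields the reflection amplitude r = (k₁ − k₂)/(k₁ + k₂) = 0.5673; thus R = |r|² = 0.3218, T = 0.6782.

R = 0.322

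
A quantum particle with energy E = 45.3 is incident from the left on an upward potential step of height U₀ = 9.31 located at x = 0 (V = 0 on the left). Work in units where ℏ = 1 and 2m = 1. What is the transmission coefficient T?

T = 0.997

The wavenumbers are k₁ = √(2mE)/ℏ = 6.731 on the left and k₂ = √(2m(E − U₀))/ℏ = 5.999 on the right.
Continuity of ψ and ψ′ at the step yields the reflection amplitude r = (k₁ − k₂)/(k₁ + k₂) = 0.05745; thus R = |r|² = 0.003301, T = 0.9967.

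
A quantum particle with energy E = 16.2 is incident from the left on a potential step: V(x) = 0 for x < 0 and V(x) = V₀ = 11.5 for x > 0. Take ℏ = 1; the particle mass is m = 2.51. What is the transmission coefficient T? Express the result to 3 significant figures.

On each side the TISE gives plane waves with k = √(2m(E − V))/ℏ: k₁ = √(2·2.51·16.2) = 9.018, k₂ = √(2·2.51·4.7) = 4.857.
Continuity of ψ and ψ′ at the step yields the reflection amplitude r = (k₁ − k₂)/(k₁ + k₂) = 0.2999; thus R = |r|² = 0.08991, T = 0.9101.

T = 0.910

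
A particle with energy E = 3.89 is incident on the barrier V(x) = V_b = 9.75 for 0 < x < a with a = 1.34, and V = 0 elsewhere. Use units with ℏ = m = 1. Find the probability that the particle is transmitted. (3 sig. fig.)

T = 0.000397

E < V_b: inside the barrier ψ ∝ e^{±κx} with κ = √(2m(V_b − E))/ℏ = 3.423.
κa = 4.587, sinh(κa) = 49.12.
Matching ψ, ψ′ at both faces gives T = [1 + V_b² sinh²(κa) / (4E(V_b − E))]⁻¹ = 1/2516 = 0.000397.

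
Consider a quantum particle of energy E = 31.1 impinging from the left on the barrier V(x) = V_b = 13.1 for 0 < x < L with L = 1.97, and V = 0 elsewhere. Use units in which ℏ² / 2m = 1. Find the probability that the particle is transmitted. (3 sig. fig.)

T = 0.944

Above the barrier the interior wavenumber is k₂ = √(2m(E − V_b))/ℏ = 4.243, giving phase k₂L = 8.358.
Matching at both interfaces gives T⁻¹ = 1 + V_b² sin²(k₂L) / [4E(E − V_b)] = 1.059, hence T = 0.944.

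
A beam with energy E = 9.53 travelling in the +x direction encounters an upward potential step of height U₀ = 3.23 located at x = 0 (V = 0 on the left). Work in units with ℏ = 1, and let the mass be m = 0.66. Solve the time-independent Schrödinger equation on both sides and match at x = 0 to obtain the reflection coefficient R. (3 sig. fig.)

R = 0.0106

On each side the TISE gives plane waves with k = √(2m(E − V))/ℏ: k₁ = √(2·0.66·9.53) = 3.547, k₂ = √(2·0.66·6.3) = 2.884.
Continuity of ψ and ψ′ at the step yields the reflection amplitude r = (k₁ − k₂)/(k₁ + k₂) = 0.1031; thus R = |r|² = 0.01063, T = 0.9894.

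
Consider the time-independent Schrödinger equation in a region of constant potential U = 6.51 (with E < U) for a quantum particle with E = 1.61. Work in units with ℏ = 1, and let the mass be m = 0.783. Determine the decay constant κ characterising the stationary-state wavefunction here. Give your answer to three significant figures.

Since E < U the TISE in this region is ψ'' = κ²ψ with κ = √(2m(U − E))/ℏ.
κ = √(2 × 0.783 × 4.9) = 2.770.

κ = 2.77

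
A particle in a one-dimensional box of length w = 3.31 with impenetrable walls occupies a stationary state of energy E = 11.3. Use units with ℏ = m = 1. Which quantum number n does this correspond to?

From E_n = n²π²ℏ²/(2mw²) invert to n = √(2mw²E)/(πℏ).
n = (3.31/π) × √(2 × 1 × 11.3) = 5.009 → n = 5.

n = 5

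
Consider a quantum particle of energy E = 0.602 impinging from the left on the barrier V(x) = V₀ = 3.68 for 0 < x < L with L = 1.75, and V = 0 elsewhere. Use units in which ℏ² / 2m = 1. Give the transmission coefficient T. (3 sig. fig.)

T = 0.00471

Since E < V₀ the interior solution is evanescent with decay constant κ = √(2m(V₀ − E))/ℏ = 1.754.
κL = 3.070, sinh(κL) = 10.75.
Matching ψ, ψ′ at both faces gives T = [1 + V₀² sinh²(κL) / (4E(V₀ − E))]⁻¹ = 1/212.2 = 0.00471.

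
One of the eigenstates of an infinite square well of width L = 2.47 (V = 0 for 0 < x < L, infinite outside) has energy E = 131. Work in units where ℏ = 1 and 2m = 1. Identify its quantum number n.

For an infinite well E_n = n²π²ℏ²/(2mL²), so n = (L/πℏ)√(2mE).
n = (2.47/π) × √(2 × 0.5 × 131) = 8.999 → n = 9.

n = 9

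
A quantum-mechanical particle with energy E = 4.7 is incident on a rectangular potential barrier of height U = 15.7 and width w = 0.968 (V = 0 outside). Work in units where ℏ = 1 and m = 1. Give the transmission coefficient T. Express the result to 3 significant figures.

Since E < U the interior solution is evanescent with decay constant κ = √(2m(U − E))/ℏ = 4.690.
κw = 4.540, sinh(κw) = 46.86.
The exact tunnelling result is T⁻¹ = 1 + U² sinh²(κw) / [4E(U − E)] = 2618, so T = 0.000382.

T = 0.000382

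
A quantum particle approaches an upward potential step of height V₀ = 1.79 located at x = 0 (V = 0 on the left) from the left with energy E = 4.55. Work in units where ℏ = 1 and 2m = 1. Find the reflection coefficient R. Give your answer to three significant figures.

The wavenumbers are k₁ = √(2mE)/ℏ = 2.133 on the left and k₂ = √(2m(E − V₀))/ℏ = 1.661 on the right.
Continuity of ψ and ψ′ at the step yields the reflection amplitude r = (k₁ − k₂)/(k₁ + k₂) = 0.1243; thus R = |r|² = 0.01546, T = 0.9845.

R = 0.0155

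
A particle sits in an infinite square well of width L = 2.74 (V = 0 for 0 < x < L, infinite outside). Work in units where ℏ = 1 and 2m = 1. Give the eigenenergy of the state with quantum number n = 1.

E = 1.31

The infinite-well eigenfunctions ψ_n = √(2/L) sin(nπx/L) vanish at both walls, giving E_n = n²π²ℏ²/(2mL²).
E_1 = 1² × π² / (2 × 0.5 × 2.74²) = 1.315.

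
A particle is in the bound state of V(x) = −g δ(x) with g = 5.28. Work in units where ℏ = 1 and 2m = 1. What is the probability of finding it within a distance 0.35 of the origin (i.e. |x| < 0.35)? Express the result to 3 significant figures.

The normalised bound state is ψ = √κ e^{−κ|x|} with κ = mg/ℏ² = 2.640.
P(|x| < d) = ∫_{−d}^{d} κ e^{−2κ|x|} dx = 1 − e^{−2κd} = 1 − e^{−1.848} = 0.8424.

P = 0.842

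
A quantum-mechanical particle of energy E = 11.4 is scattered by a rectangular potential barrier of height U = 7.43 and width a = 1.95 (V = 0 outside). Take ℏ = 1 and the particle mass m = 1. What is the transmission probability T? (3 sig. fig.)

T = 0.867

E > U: inside the barrier k₂ = √(2m(E − U))/ℏ = 2.818, k₂a = 5.495.
T = [1 + U² sin²(k₂a) / (4E(E − U))]⁻¹ = 1/1.153 = 0.867.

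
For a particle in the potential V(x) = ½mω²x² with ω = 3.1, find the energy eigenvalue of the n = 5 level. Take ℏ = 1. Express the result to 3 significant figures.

E = 17.1

The oscillator eigenvalues are E_n = ℏω(n + ½), so E_5 = 3.1 × 5.5 = 17.05.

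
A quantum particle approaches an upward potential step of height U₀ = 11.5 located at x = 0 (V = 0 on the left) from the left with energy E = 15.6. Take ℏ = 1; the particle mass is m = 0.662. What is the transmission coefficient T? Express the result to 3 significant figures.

T = 0.896

On each side the TISE gives plane waves with k = √(2m(E − V))/ℏ: k₁ = √(2·0.662·15.6) = 4.545, k₂ = √(2·0.662·4.1) = 2.330.
Continuity of ψ and ψ′ at the step yields the reflection amplitude r = (k₁ − k₂)/(k₁ + k₂) = 0.3222; thus R = |r|² = 0.1038, T = 0.8962.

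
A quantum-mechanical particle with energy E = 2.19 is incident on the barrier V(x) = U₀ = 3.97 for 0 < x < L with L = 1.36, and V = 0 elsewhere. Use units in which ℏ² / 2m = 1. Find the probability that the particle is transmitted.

T = 0.0998

Since E < U₀ the interior solution is evanescent with decay constant κ = √(2m(U₀ − E))/ℏ = 1.334.
κL = 1.814, sinh(κL) = 2.987.
Matching ψ, ψ′ at both faces gives T = [1 + U₀² sinh²(κL) / (4E(U₀ − E))]⁻¹ = 1/10.02 = 0.0998.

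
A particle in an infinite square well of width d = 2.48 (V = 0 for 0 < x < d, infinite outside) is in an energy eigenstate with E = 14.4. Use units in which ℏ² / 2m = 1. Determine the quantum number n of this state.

n = 3

For an infinite well E_n = n²π²ℏ²/(2md²), so n = (d/πℏ)√(2mE).
n = (2.48/π) × √(2 × 0.5 × 14.4) = 2.996 → n = 3.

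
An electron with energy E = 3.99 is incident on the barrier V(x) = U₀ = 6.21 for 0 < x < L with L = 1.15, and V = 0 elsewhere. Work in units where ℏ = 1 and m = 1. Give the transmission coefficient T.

T = 0.0285

E < U₀: inside the barrier ψ ∝ e^{±κx} with κ = √(2m(U₀ − E))/ℏ = 2.107.
κL = 2.423, sinh(κL) = 5.597.
The exact tunnelling result is T⁻¹ = 1 + U₀² sinh²(κL) / [4E(U₀ − E)] = 35.09, so T = 0.0285.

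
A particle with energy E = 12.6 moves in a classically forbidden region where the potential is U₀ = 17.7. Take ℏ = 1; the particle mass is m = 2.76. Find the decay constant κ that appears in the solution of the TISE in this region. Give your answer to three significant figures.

κ = 5.31

Since E < U₀ the TISE in this region is ψ'' = κ²ψ with κ = √(2m(U₀ − E))/ℏ.
κ = √(2 × 2.76 × 5.1) = 5.306.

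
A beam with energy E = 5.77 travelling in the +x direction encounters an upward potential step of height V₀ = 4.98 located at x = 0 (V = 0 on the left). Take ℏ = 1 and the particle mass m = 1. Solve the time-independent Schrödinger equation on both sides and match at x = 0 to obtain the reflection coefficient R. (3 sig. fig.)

The wavenumbers are k₁ = √(2mE)/ℏ = 3.397 on the left and k₂ = √(2m(E − V₀))/ℏ = 1.257 on the right.
Matching ψ and ψ′ at x = 0 gives r = (k₁ − k₂)/(k₁ + k₂), so R = r² = 0.2114 and T = 1 − R = 0.7886.

R = 0.211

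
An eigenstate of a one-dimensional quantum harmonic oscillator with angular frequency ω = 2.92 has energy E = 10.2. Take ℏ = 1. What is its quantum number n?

E_n = ℏω(n + ½) ⇒ n = E/(ℏω) − ½ = 10.2/2.92 − 0.5 = 2.993 → n = 3.

n = 3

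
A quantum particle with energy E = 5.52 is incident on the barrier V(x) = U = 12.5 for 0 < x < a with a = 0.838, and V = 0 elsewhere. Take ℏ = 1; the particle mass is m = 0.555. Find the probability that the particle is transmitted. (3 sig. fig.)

T = 0.0365

Since E < U the interior solution is evanescent with decay constant κ = √(2m(U − E))/ℏ = 2.783.
κa = 2.333, sinh(κa) = 5.104.
The exact tunnelling result is T⁻¹ = 1 + U² sinh²(κa) / [4E(U − E)] = 27.41, so T = 0.0365.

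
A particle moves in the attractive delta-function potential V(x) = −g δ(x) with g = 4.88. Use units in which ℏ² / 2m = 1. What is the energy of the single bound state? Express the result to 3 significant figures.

E = -5.95

For x ≠ 0 the bound state is ψ ∝ e^{−κ|x|}; integrating the TISE across the delta gives the cusp condition 2κ = 2mg/ℏ², so κ = 2.440.
Then E = −ℏ²κ²/(2m) = −mg²/(2ℏ²) = -5.954.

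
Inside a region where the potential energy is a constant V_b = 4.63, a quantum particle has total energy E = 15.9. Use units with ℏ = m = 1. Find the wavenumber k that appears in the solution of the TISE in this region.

k = 4.75

With E > V_b the solution is oscillatory, ψ ∝ e^{±ikx} with k = √(2m(E − V_b))/ℏ.
k = √(2 × 1 × 11.27) = 4.748.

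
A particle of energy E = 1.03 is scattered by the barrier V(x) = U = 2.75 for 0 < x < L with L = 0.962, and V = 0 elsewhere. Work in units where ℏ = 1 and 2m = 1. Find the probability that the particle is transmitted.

Since E < U the interior solution is evanescent with decay constant κ = √(2m(U − E))/ℏ = 1.311.
κL = 1.262, sinh(κL) = 1.624.
Matching ψ, ψ′ at both faces gives T = [1 + U² sinh²(κL) / (4E(U − E))]⁻¹ = 1/3.815 = 0.262.

T = 0.262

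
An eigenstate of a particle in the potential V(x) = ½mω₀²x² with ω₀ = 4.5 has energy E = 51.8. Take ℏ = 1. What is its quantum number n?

n = 11

E_n = ℏω₀(n + ½) ⇒ n = E/(ℏω₀) − ½ = 51.8/4.5 − 0.5 = 11.011 → n = 11.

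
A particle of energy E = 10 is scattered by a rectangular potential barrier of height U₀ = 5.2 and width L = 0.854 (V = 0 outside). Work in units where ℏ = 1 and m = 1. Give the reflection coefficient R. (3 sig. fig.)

Above the barrier the interior wavenumber is k₂ = √(2m(E − U₀))/ℏ = 3.098, giving phase k₂L = 2.646.
Matching at both interfaces gives T⁻¹ = 1 + U₀² sin²(k₂L) / [4E(E − U₀)] = 1.032, hence T = 0.969.
R = 1 − T = 0.0309.

R = 0.0309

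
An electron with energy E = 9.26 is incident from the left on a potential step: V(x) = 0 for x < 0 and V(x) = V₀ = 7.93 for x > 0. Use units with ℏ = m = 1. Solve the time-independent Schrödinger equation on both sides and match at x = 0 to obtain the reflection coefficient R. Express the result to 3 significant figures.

On each side the TISE gives plane waves with k = √(2m(E − V))/ℏ: k₁ = √(2·1·9.26) = 4.303, k₂ = √(2·1·1.33) = 1.631.
Continuity of ψ and ψ′ at the step yields the reflection amplitude r = (k₁ − k₂)/(k₁ + k₂) = 0.4503; thus R = |r|² = 0.2028, T = 0.7972.

R = 0.203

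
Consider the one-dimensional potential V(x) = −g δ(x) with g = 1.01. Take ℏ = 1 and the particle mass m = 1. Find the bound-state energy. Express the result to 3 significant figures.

E = -0.510

For x ≠ 0 the bound state is ψ ∝ e^{−κ|x|}; integrating the TISE across the delta gives the cusp condition 2κ = 2mg/ℏ², so κ = 1.010.
Then E = −ℏ²κ²/(2m) = −mg²/(2ℏ²) = -0.5101.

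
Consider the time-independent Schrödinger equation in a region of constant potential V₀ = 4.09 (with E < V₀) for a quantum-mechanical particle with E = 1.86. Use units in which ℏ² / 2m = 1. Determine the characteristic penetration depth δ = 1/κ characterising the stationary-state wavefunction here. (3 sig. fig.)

Since E < V₀ the TISE in this region is ψ'' = κ²ψ with κ = √(2m(V₀ − E))/ℏ.
κ = √(2 × 0.5 × 2.23) = 1.493. The penetration depth is δ = 1/κ = 0.670.

δ = 0.670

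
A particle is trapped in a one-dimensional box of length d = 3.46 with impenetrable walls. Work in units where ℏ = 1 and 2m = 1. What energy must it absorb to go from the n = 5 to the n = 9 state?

E_n = n²π²ℏ²/(2md²), so ΔE = (9² − 5²) π²ℏ²/(2md²).
ΔE = 56 × π² / (2 × 0.5 × 3.46²) = 46.17.

ΔE = 46.2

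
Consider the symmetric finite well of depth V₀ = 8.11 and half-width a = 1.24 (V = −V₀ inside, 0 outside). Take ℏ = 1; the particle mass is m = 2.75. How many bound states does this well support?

The dimensionless depth is z₀ = a√(2mV₀)/ℏ = 1.24 × √(44.61) = 8.282.
A new bound state (alternating even/odd) appears each time z₀ passes a multiple of π/2, so N = ⌊2z₀/π⌋ + 1 = ⌊5.272⌋ + 1 = 6.

N = 6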